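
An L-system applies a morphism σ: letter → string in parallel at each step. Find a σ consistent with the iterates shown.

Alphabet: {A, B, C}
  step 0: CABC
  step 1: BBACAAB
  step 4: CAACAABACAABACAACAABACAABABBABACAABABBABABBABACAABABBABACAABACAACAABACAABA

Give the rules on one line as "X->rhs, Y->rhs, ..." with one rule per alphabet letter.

  step 0 ⇒ step 1: CABC ⇒ B·BA·CAA·B
    A ↦ BA
    B ↦ CAA
    C ↦ B

A->BA, B->CAA, C->B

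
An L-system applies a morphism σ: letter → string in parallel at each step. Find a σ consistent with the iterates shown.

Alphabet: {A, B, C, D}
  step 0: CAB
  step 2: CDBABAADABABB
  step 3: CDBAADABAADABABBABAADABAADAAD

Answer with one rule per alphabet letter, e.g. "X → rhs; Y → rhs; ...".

  step 2 ⇒ step 3: CDBABAADABABB ⇒ CD·B·AAD·AB·AAD·AB·AB·B·AB·AAD·AB·AAD·AAD
    A ↦ AB
    B ↦ AAD
    C ↦ CD
    D ↦ B

A->AB, B->AAD, C->CD, D->B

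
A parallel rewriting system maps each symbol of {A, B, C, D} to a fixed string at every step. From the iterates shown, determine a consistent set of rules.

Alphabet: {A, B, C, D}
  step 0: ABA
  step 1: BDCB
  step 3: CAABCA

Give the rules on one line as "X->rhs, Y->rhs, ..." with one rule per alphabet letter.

A->B, B->DC, C->A, D->C

  step 0 ⇒ step 1: ABA ⇒ B·DC·B
    A ↦ B
    B ↦ DC
    C ↦ A  (constrained at step 1)
    D ↦ C  (constrained at step 1)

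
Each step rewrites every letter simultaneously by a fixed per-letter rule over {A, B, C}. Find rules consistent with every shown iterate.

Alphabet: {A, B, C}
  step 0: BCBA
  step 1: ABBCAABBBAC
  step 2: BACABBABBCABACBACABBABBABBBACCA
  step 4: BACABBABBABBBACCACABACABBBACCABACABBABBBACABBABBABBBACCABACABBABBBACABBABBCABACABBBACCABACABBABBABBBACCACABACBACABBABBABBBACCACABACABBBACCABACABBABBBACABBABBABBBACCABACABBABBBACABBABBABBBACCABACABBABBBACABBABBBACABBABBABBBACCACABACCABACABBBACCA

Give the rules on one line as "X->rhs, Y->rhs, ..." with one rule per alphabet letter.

  step 1 ⇒ step 2: ABBCAABBBAC ⇒ BAC·ABB·ABB·CA·BAC·BAC·ABB·ABB·ABB·BAC·CA
    A ↦ BAC
    B ↦ ABB
    C ↦ CA

A->BAC, B->ABB, C->CA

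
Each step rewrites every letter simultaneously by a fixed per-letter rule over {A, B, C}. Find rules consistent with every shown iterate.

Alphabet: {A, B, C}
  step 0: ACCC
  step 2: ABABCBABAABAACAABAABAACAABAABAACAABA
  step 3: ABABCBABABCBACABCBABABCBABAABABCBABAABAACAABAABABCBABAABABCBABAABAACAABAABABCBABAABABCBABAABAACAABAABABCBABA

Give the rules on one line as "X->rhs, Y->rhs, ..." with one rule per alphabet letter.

A->ABA, B->BCB, C->ACA

  step 2 ⇒ step 3: ABABCBABAABAACAABAABAACAABAABAACAABA ⇒ ABA·BCB·ABA·BCB·ACA·BCB·ABA·BCB·ABA·ABA·BCB·ABA·ABA·ACA·ABA·ABA·BCB·ABA·ABA·BCB·ABA·ABA·ACA·ABA·ABA·BCB·ABA·ABA·BCB·ABA·ABA·ACA·ABA·ABA·BCB·ABA
    A ↦ ABA
    B ↦ BCB
    C ↦ ACA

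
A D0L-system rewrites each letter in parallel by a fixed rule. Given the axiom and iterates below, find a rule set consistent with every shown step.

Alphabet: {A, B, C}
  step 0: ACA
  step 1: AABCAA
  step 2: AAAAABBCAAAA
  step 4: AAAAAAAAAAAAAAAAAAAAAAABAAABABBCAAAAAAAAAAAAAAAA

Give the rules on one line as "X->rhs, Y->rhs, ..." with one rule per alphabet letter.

A->AA, B->AB, C->BC

  step 1 ⇒ step 2: AABCAA ⇒ AA·AA·AB·BC·AA·AA
    A ↦ AA
    B ↦ AB
    C ↦ BC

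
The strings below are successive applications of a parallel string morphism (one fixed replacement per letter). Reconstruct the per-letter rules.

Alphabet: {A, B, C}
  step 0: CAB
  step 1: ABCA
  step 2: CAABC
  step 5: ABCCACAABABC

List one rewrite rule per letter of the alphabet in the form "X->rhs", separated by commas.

  step 1 ⇒ step 2: ABCA ⇒ C·A·AB·C
    A ↦ C
    B ↦ A
    C ↦ AB

A->C, B->A, C->AB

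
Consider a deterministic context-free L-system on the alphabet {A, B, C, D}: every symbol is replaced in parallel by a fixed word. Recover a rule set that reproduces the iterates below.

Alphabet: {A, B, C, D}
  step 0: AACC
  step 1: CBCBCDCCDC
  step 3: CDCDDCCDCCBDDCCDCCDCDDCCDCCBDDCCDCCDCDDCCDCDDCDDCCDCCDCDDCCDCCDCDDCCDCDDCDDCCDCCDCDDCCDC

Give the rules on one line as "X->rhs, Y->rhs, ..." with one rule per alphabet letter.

  step 0 ⇒ step 1: AACC ⇒ CB·CB·CDC·CDC
    A ↦ CB
    C ↦ CDC
    B ↦ ADC  (constrained at step 1)
    D ↦ DDC  (constrained at step 1)

A->CB, B->ADC, C->CDC, D->DDC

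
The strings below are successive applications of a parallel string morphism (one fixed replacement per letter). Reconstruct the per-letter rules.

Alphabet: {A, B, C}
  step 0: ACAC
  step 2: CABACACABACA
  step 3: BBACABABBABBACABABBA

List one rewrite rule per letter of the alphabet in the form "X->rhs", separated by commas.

A->BA, B->CA, C->B

  step 2 ⇒ step 3: CABACACABACA ⇒ B·BA·CA·BA·B·BA·B·BA·CA·BA·B·BA
    A ↦ BA
    B ↦ CA
    C ↦ B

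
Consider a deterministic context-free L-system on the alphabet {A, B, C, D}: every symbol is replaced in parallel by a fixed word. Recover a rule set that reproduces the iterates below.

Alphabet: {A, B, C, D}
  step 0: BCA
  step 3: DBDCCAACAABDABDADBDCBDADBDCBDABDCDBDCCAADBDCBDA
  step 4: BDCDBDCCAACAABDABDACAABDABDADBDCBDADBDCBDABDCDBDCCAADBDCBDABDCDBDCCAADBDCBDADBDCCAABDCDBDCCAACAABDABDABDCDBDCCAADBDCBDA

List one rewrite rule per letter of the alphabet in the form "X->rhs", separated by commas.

  step 3 ⇒ step 4: DBDCCAACAABDABDADBDCBDADBDCBDABDCDBDCCAADBDCBDA ⇒ BDC·D·BDC·CAA·CAA·BDA·BDA·CAA·BDA·BDA·D·BDC·BDA·D·BDC·BDA·BDC·D·BDC·CAA·D·BDC·BDA·BDC·D·BDC·CAA·D·BDC·BDA·D·BDC·CAA·BDC·D·BDC·CAA·CAA·BDA·BDA·BDC·D·BDC·CAA·D·BDC·BDA
    A ↦ BDA
    B ↦ D
    C ↦ CAA
    D ↦ BDC

A->BDA, B->D, C->CAA, D->BDC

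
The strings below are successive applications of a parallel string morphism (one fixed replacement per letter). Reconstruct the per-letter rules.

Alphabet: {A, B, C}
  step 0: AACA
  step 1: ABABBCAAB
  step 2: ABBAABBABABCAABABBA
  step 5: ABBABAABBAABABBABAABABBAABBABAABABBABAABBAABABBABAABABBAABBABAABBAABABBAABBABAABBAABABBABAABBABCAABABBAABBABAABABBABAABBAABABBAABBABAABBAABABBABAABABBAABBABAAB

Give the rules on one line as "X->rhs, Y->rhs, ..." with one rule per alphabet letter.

  step 1 ⇒ step 2: ABABBCAAB ⇒ AB·BA·AB·BA·BA·BCA·AB·AB·BA
    A ↦ AB
    B ↦ BA
    C ↦ BCA

A->AB, B->BA, C->BCA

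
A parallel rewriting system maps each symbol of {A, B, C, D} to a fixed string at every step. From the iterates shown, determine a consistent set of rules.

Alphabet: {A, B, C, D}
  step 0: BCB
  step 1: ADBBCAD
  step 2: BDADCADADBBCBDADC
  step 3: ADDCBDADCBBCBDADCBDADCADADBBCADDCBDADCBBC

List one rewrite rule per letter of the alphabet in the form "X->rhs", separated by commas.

  step 2 ⇒ step 3: BDADCADADBBCBDADC ⇒ AD·DC·BDA·DC·BBC·BDA·DC·BDA·DC·AD·AD·BBC·AD·DC·BDA·DC·BBC
    A ↦ BDA
    B ↦ AD
    C ↦ BBC
    D ↦ DC

A->BDA, B->AD, C->BBC, D->DC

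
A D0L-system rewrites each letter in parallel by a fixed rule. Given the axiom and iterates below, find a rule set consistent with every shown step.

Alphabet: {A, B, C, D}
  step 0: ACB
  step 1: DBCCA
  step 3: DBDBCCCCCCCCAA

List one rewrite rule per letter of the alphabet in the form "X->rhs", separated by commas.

A->DB, B->A, C->CC, D->A

  step 0 ⇒ step 1: ACB ⇒ DB·CC·A
    A ↦ DB
    B ↦ A
    C ↦ CC
    D ↦ A  (constrained at step 1)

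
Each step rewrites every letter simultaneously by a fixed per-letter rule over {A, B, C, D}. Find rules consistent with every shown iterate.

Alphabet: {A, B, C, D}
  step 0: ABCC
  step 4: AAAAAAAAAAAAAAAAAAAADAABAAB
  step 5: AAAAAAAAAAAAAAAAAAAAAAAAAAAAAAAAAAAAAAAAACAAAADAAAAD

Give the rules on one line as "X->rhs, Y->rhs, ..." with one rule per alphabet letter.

  step 4 ⇒ step 5: AAAAAAAAAAAAAAAAAAAADAABAAB ⇒ AA·AA·AA·AA·AA·AA·AA·AA·AA·AA·AA·AA·AA·AA·AA·AA·AA·AA·AA·AA·AC·AA·AA·D·AA·AA·D
    A ↦ AA
    B ↦ D
    D ↦ AC
    C ↦ B  (constrained at step 0)

A->AA, B->D, C->B, D->AC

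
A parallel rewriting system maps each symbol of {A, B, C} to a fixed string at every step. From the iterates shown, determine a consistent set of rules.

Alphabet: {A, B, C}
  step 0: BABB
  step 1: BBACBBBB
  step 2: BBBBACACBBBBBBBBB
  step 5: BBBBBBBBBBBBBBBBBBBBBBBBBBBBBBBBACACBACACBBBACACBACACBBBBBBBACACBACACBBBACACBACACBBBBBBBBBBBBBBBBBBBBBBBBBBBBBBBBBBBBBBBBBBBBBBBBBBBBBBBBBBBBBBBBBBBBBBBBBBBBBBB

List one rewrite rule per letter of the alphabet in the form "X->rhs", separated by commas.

A->AC, B->BB, C->ACB

  step 1 ⇒ step 2: BBACBBBB ⇒ BB·BB·AC·ACB·BB·BB·BB·BB
    A ↦ AC
    B ↦ BB
    C ↦ ACB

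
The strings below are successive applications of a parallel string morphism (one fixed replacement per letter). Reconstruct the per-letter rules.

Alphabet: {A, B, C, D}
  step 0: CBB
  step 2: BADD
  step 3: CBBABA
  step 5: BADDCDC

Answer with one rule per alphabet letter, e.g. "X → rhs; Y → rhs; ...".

A->B, B->C, C->D, D->BA

  step 2 ⇒ step 3: BADD ⇒ C·B·BA·BA
    A ↦ B
    B ↦ C
    D ↦ BA
    C ↦ D  (constrained at step 0)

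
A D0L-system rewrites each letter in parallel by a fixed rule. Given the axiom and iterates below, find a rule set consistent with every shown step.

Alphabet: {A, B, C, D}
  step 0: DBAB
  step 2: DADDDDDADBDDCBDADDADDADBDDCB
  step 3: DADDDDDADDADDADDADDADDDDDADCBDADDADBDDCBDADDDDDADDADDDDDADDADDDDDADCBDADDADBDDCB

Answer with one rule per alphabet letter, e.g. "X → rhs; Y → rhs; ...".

  step 2 ⇒ step 3: DADDDDDADBDDCBDADDADDADBDDCB ⇒ DAD·DDD·DAD·DAD·DAD·DAD·DAD·DDD·DAD·CB·DAD·DAD·BDD·CB·DAD·DDD·DAD·DAD·DDD·DAD·DAD·DDD·DAD·CB·DAD·DAD·BDD·CB
    A ↦ DDD
    B ↦ CB
    C ↦ BDD
    D ↦ DAD

A->DDD, B->CB, C->BDD, D->DAD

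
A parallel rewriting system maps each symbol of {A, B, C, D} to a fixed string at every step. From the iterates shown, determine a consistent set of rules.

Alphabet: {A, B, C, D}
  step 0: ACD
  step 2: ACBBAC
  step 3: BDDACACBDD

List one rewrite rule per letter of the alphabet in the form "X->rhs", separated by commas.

A->BD, B->AC, C->D, D->B

  step 2 ⇒ step 3: ACBBAC ⇒ BD·D·AC·AC·BD·D
    A ↦ BD
    B ↦ AC
    C ↦ D
    D ↦ B  (constrained at step 0)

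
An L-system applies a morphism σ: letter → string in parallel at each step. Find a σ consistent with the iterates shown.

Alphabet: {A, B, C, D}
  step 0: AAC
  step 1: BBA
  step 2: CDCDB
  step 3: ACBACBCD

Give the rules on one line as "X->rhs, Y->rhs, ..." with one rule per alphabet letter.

  step 2 ⇒ step 3: CDCDB ⇒ A·CB·A·CB·CD
    B ↦ CD
    C ↦ A
    D ↦ CB
  step 0 ⇒ step 1: AAC ⇒ B·B·A
    A ↦ B

A->B, B->CD, C->A, D->CB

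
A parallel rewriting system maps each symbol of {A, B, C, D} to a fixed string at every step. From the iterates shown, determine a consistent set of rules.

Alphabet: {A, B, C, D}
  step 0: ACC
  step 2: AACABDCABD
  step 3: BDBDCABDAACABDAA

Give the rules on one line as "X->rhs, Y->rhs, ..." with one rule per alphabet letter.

A->BD, B->A, C->CA, D->A

  step 2 ⇒ step 3: AACABDCABD ⇒ BD·BD·CA·BD·A·A·CA·BD·A·A
    A ↦ BD
    B ↦ A
    C ↦ CA
    D ↦ A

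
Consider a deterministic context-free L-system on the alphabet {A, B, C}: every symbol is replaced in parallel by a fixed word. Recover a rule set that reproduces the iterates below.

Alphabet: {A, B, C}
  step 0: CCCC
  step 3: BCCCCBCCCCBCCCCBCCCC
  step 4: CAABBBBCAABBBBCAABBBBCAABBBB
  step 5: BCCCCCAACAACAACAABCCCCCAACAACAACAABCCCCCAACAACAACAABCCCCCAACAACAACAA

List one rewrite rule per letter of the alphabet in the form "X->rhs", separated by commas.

A->CC, B->CAA, C->B

  step 4 ⇒ step 5: CAABBBBCAABBBBCAABBBBCAABBBB ⇒ B·CC·CC·CAA·CAA·CAA·CAA·B·CC·CC·CAA·CAA·CAA·CAA·B·CC·CC·CAA·CAA·CAA·CAA·B·CC·CC·CAA·CAA·CAA·CAA
    A ↦ CC
    B ↦ CAA
    C ↦ B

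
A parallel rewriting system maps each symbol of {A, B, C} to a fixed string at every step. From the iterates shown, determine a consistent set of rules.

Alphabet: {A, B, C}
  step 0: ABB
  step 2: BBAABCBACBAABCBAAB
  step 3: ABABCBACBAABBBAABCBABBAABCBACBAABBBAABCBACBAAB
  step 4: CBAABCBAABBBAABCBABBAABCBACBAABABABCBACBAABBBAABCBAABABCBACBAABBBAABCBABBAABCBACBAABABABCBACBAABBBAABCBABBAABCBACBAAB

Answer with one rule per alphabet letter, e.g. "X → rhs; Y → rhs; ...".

  step 3 ⇒ step 4: ABABCBACBAABBBAABCBABBAABCBACBAABBBAABCBACBAAB ⇒ CBA·AB·CBA·AB·BBA·AB·CBA·BBA·AB·CBA·CBA·AB·AB·AB·CBA·CBA·AB·BBA·AB·CBA·AB·AB·CBA·CBA·AB·BBA·AB·CBA·BBA·AB·CBA·CBA·AB·AB·AB·CBA·CBA·AB·BBA·AB·CBA·BBA·AB·CBA·CBA·AB
    A ↦ CBA
    B ↦ AB
    C ↦ BBA

A->CBA, B->AB, C->BBA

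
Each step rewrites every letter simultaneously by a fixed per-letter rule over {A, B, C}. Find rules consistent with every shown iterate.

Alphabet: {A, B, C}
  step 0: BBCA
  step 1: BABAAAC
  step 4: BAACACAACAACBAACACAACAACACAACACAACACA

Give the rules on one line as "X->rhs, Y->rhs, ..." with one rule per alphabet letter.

A->AC, B->BA, C->A

  step 0 ⇒ step 1: BBCA ⇒ BA·BA·A·AC
    A ↦ AC
    B ↦ BA
    C ↦ A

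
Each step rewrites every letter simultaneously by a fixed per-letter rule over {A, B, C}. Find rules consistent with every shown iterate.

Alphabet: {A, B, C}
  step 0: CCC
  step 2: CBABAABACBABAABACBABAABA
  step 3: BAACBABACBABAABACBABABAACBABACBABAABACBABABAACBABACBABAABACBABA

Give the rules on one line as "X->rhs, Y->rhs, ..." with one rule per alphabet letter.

A->ABA, B->CB, C->BAA

  step 2 ⇒ step 3: CBABAABACBABAABACBABAABA ⇒ BAA·CB·ABA·CB·ABA·ABA·CB·ABA·BAA·CB·ABA·CB·ABA·ABA·CB·ABA·BAA·CB·ABA·CB·ABA·ABA·CB·ABA
    A ↦ ABA
    B ↦ CB
    C ↦ BAA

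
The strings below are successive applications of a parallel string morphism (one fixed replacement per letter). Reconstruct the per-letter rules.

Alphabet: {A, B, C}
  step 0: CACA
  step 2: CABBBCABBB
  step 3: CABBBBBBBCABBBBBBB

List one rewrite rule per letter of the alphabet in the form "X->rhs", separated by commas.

A->B, B->BB, C->CA

  step 2 ⇒ step 3: CABBBCABBB ⇒ CA·B·BB·BB·BB·CA·B·BB·BB·BB
    A ↦ B
    B ↦ BB
    C ↦ CA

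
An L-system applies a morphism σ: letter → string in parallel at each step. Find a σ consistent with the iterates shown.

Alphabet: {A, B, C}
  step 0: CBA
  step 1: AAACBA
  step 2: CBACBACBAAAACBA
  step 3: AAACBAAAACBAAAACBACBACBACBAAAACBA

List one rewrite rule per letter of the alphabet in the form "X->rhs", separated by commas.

  step 2 ⇒ step 3: CBACBACBAAAACBA ⇒ AA·A·CBA·AA·A·CBA·AA·A·CBA·CBA·CBA·CBA·AA·A·CBA
    A ↦ CBA
    B ↦ A
    C ↦ AA

A->CBA, B->A, C->AA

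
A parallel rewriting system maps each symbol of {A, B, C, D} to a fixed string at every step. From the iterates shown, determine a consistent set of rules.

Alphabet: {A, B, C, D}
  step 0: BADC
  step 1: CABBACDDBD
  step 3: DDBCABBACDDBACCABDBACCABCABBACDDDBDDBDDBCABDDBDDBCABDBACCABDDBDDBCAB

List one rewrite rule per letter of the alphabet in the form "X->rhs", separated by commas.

  step 0 ⇒ step 1: BADC ⇒ CAB·BAC·DDB·D
    A ↦ BAC
    B ↦ CAB
    C ↦ D
    D ↦ DDB

A->BAC, B->CAB, C->D, D->DDB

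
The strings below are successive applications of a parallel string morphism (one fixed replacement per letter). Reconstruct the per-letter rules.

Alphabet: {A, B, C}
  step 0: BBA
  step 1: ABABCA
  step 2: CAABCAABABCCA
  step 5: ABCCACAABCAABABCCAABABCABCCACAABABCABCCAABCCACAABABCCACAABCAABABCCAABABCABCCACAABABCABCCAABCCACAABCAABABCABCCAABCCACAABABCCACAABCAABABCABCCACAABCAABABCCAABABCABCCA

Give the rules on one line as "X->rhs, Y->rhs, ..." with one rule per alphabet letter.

  step 1 ⇒ step 2: ABABCA ⇒ CA·AB·CA·AB·ABC·CA
    A ↦ CA
    B ↦ AB
    C ↦ ABC

A->CA, B->AB, C->ABC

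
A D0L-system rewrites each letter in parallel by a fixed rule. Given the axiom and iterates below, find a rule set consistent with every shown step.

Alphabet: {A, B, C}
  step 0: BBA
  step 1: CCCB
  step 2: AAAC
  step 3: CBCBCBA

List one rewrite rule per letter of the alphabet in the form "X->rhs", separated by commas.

  step 2 ⇒ step 3: AAAC ⇒ CB·CB·CB·A
    A ↦ CB
    C ↦ A
  step 0 ⇒ step 1: BBA ⇒ C·C·CB
    B ↦ C

A->CB, B->C, C->A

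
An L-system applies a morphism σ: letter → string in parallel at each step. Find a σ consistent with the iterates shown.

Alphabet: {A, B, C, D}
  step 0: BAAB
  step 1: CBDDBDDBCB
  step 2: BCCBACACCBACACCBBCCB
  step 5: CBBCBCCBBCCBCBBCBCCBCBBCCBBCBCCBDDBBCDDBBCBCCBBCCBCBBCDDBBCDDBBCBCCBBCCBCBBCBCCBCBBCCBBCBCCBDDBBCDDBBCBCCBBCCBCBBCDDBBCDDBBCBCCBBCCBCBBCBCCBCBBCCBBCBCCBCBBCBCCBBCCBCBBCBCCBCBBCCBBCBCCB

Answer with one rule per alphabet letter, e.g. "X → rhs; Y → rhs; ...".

  step 1 ⇒ step 2: CBDDBDDBCB ⇒ BC·CB·AC·AC·CB·AC·AC·CB·BC·CB
    B ↦ CB
    C ↦ BC
    D ↦ AC
  step 0 ⇒ step 1: BAAB ⇒ CB·DDB·DDB·CB
    A ↦ DDB

A->DDB, B->CB, C->BC, D->AC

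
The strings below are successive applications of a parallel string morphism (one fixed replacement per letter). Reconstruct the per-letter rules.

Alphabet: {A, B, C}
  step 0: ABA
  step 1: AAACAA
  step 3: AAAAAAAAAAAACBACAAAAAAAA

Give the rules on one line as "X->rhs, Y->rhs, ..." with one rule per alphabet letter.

A->AA, B->AC, C->CB

  step 0 ⇒ step 1: ABA ⇒ AA·AC·AA
    A ↦ AA
    B ↦ AC
    C ↦ CB  (constrained at step 1)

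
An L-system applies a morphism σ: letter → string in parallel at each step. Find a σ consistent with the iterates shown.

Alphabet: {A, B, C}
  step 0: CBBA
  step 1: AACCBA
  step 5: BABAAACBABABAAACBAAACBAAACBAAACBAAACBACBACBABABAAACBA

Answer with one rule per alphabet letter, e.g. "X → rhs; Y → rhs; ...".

A->BA, B->C, C->AA

  step 0 ⇒ step 1: CBBA ⇒ AA·C·C·BA
    A ↦ BA
    B ↦ C
    C ↦ AA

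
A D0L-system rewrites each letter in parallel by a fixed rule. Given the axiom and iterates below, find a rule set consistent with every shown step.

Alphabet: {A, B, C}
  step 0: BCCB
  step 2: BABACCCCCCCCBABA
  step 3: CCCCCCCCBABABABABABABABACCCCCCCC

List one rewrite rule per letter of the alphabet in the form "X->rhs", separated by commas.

  step 2 ⇒ step 3: BABACCCCCCCCBABA ⇒ CC·CC·CC·CC·BA·BA·BA·BA·BA·BA·BA·BA·CC·CC·CC·CC
    A ↦ CC
    B ↦ CC
    C ↦ BA

A->CC, B->CC, C->BA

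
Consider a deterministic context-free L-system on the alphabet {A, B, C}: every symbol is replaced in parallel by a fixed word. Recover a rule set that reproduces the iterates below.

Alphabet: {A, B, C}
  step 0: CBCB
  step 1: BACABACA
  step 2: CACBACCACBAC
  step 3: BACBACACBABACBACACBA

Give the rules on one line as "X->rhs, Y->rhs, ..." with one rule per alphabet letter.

  step 2 ⇒ step 3: CACBACCACBAC ⇒ BA·C·BA·CA·C·BA·BA·C·BA·CA·C·BA
    A ↦ C
    B ↦ CA
    C ↦ BA

A->C, B->CA, C->BA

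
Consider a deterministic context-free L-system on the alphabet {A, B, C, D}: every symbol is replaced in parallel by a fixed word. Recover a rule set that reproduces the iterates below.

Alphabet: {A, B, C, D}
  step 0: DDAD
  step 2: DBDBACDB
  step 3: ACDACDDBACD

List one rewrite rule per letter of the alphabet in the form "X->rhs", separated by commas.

A->D, B->D, C->B, D->AC

  step 2 ⇒ step 3: DBDBACDB ⇒ AC·D·AC·D·D·B·AC·D
    A ↦ D
    B ↦ D
    C ↦ B
    D ↦ AC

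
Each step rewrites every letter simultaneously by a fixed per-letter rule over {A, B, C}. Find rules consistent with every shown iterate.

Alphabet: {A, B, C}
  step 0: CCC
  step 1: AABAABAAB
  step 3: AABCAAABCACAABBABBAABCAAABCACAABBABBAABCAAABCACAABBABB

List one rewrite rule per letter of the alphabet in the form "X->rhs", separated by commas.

A->CA, B->ABB, C->AAB

  step 0 ⇒ step 1: CCC ⇒ AAB·AAB·AAB
    C ↦ AAB
    A ↦ CA  (constrained at step 1)
    B ↦ ABB  (constrained at step 1)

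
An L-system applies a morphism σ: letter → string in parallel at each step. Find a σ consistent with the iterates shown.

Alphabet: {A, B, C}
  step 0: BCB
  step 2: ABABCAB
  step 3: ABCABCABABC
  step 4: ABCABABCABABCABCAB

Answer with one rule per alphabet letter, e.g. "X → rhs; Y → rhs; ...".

  step 3 ⇒ step 4: ABCABCABABC ⇒ AB·C·AB·AB·C·AB·AB·C·AB·C·AB
    A ↦ AB
    B ↦ C
    C ↦ AB

A->AB, B->C, C->AB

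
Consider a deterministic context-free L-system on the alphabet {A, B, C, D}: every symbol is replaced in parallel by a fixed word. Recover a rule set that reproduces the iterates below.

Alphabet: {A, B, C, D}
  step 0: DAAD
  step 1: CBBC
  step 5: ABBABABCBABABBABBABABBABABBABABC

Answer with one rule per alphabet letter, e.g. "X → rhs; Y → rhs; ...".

A->B, B->AB, C->BD, D->C

  step 0 ⇒ step 1: DAAD ⇒ C·B·B·C
    A ↦ B
    D ↦ C
    B ↦ AB  (constrained at step 1)
    C ↦ BD  (constrained at step 1)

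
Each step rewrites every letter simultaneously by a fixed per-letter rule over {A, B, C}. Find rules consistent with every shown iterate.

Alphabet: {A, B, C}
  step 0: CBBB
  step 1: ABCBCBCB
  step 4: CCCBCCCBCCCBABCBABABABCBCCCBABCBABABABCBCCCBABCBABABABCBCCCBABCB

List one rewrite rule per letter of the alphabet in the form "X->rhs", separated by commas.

A->CC, B->CB, C->AB

  step 0 ⇒ step 1: CBBB ⇒ AB·CB·CB·CB
    B ↦ CB
    C ↦ AB
    A ↦ CC  (constrained at step 1)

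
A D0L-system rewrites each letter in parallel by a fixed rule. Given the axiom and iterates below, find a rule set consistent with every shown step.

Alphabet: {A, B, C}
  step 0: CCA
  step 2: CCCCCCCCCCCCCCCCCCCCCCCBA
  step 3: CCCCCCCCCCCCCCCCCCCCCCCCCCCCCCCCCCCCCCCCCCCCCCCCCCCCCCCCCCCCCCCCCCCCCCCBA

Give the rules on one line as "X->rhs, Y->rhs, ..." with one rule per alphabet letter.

A->CBA, B->C, C->CCC

  step 2 ⇒ step 3: CCCCCCCCCCCCCCCCCCCCCCCBA ⇒ CCC·CCC·CCC·CCC·CCC·CCC·CCC·CCC·CCC·CCC·CCC·CCC·CCC·CCC·CCC·CCC·CCC·CCC·CCC·CCC·CCC·CCC·CCC·C·CBA
    A ↦ CBA
    B ↦ C
    C ↦ CCC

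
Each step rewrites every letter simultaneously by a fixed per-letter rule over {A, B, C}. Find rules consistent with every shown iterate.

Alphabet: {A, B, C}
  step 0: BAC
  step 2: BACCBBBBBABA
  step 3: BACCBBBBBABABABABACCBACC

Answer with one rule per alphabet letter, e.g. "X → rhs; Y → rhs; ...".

  step 2 ⇒ step 3: BACCBBBBBABA ⇒ BA·CC·BB·BB·BA·BA·BA·BA·BA·CC·BA·CC
    A ↦ CC
    B ↦ BA
    C ↦ BB

A->CC, B->BA, C->BB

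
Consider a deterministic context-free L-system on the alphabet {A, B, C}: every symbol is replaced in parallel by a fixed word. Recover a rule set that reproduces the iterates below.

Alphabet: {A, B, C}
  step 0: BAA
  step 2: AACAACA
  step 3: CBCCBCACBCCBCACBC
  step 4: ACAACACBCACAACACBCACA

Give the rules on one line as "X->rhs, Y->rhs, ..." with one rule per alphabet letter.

A->CBC, B->C, C->A

  step 3 ⇒ step 4: CBCCBCACBCCBCACBC ⇒ A·C·A·A·C·A·CBC·A·C·A·A·C·A·CBC·A·C·A
    A ↦ CBC
    B ↦ C
    C ↦ A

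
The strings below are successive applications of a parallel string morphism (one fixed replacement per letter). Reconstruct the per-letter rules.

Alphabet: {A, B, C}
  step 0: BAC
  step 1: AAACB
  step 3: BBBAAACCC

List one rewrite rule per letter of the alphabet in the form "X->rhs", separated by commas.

  step 0 ⇒ step 1: BAC ⇒ AAA·C·B
    A ↦ C
    B ↦ AAA
    C ↦ B

A->C, B->AAA, C->B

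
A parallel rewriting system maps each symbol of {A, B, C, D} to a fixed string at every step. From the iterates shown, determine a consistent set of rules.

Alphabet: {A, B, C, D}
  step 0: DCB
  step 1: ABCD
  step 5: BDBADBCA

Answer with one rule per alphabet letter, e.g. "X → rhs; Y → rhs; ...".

  step 0 ⇒ step 1: DCB ⇒ A·BC·D
    B ↦ D
    C ↦ BC
    D ↦ A
    A ↦ B  (constrained at step 1)

A->B, B->D, C->BC, D->A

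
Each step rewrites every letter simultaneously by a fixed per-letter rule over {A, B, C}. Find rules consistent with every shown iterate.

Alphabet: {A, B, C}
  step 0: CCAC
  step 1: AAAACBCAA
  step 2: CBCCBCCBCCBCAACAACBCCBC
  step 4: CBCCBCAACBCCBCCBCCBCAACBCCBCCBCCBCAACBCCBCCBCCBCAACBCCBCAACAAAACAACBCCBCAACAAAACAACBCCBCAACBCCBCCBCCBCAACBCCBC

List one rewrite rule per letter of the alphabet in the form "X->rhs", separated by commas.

A->CBC, B->C, C->AA

  step 1 ⇒ step 2: AAAACBCAA ⇒ CBC·CBC·CBC·CBC·AA·C·AA·CBC·CBC
    A ↦ CBC
    B ↦ C
    C ↦ AA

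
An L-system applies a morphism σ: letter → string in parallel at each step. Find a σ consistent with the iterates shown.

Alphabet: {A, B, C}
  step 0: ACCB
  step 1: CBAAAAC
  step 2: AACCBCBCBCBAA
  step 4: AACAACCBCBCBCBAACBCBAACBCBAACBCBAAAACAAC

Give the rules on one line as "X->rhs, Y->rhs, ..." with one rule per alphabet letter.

  step 1 ⇒ step 2: CBAAAAC ⇒ AA·C·CB·CB·CB·CB·AA
    A ↦ CB
    B ↦ C
    C ↦ AA

A->CB, B->C, C->AA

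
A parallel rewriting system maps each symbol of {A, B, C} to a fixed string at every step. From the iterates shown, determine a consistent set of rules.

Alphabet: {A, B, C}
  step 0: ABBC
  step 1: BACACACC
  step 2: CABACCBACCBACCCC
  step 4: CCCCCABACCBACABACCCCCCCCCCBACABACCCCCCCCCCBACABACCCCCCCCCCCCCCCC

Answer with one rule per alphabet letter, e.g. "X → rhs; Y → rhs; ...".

A->BA, B->CA, C->CC

  step 1 ⇒ step 2: BACACACC ⇒ CA·BA·CC·BA·CC·BA·CC·CC
    A ↦ BA
    B ↦ CA
    C ↦ CC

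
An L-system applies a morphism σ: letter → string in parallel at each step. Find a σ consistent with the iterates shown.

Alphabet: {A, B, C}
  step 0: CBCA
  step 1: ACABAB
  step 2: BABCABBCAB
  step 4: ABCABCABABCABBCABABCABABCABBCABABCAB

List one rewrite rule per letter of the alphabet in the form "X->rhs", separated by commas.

A->B, B->CAB, C->A

  step 1 ⇒ step 2: ACABAB ⇒ B·A·B·CAB·B·CAB
    A ↦ B
    B ↦ CAB
    C ↦ A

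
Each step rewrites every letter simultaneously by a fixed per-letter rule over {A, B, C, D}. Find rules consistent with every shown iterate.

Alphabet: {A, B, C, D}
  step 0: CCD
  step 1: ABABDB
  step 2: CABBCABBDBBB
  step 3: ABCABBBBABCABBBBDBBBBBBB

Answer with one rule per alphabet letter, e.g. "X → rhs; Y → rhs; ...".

  step 2 ⇒ step 3: CABBCABBDBBB ⇒ AB·CA·BB·BB·AB·CA·BB·BB·DB·BB·BB·BB
    A ↦ CA
    B ↦ BB
    C ↦ AB
    D ↦ DB

A->CA, B->BB, C->AB, D->DB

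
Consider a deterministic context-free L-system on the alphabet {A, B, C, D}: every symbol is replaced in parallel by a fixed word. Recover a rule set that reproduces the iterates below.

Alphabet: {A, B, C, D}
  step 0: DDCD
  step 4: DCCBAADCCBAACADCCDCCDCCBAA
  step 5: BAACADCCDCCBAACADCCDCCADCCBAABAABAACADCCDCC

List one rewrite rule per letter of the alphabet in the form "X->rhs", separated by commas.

  step 4 ⇒ step 5: DCCBAADCCBAACADCCDCCDCCBAA ⇒ B·A·A·CA·DCC·DCC·B·A·A·CA·DCC·DCC·A·DCC·B·A·A·B·A·A·B·A·A·CA·DCC·DCC
    A ↦ DCC
    B ↦ CA
    C ↦ A
    D ↦ B

A->DCC, B->CA, C->A, D->B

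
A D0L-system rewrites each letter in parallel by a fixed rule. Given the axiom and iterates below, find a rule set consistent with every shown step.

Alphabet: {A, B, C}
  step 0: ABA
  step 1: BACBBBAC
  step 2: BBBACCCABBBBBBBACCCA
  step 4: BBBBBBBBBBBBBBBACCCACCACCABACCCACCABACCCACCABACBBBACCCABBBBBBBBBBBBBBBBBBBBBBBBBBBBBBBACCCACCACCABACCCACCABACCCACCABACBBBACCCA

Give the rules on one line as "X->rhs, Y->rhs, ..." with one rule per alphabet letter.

  step 1 ⇒ step 2: BACBBBAC ⇒ BB·BAC·CCA·BB·BB·BB·BAC·CCA
    A ↦ BAC
    B ↦ BB
    C ↦ CCA

A->BAC, B->BB, C->CCA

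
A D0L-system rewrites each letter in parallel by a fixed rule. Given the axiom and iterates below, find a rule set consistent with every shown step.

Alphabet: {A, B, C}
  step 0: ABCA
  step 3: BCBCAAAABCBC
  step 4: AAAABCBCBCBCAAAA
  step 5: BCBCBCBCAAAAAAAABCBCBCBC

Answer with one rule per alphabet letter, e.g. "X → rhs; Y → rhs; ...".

A->BC, B->A, C->A

  step 4 ⇒ step 5: AAAABCBCBCBCAAAA ⇒ BC·BC·BC·BC·A·A·A·A·A·A·A·A·BC·BC·BC·BC
    A ↦ BC
    B ↦ A
    C ↦ A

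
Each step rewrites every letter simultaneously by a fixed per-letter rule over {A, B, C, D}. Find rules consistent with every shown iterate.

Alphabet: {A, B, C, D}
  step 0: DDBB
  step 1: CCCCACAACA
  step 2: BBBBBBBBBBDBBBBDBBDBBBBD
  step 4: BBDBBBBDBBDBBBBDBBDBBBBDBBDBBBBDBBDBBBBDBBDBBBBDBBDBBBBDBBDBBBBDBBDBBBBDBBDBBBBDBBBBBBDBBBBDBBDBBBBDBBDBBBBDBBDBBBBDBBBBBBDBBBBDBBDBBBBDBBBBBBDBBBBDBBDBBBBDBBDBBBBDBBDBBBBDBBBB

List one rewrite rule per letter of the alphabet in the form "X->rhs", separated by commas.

  step 1 ⇒ step 2: CCCCACAACA ⇒ BB·BB·BB·BB·BBD·BB·BBD·BBD·BB·BBD
    A ↦ BBD
    C ↦ BB
  step 0 ⇒ step 1: DDBB ⇒ CC·CC·ACA·ACA
    B ↦ ACA
  step 0 ⇒ step 1: DDBB ⇒ CC·CC·ACA·ACA
    D ↦ CC

A->BBD, B->ACA, C->BB, D->CC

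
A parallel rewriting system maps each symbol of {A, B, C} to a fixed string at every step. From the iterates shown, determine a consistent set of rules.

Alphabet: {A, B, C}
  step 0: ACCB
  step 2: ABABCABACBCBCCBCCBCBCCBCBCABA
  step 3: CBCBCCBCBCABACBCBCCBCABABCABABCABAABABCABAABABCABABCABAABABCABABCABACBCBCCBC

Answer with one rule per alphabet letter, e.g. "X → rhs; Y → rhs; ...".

  step 2 ⇒ step 3: ABABCABACBCBCCBCCBCBCCBCBCABA ⇒ CBC·BC·CBC·BC·ABA·CBC·BC·CBC·ABA·BC·ABA·BC·ABA·ABA·BC·ABA·ABA·BC·ABA·BC·ABA·ABA·BC·ABA·BC·ABA·CBC·BC·CBC
    A ↦ CBC
    B ↦ BC
    C ↦ ABA

A->CBC, B->BC, C->ABA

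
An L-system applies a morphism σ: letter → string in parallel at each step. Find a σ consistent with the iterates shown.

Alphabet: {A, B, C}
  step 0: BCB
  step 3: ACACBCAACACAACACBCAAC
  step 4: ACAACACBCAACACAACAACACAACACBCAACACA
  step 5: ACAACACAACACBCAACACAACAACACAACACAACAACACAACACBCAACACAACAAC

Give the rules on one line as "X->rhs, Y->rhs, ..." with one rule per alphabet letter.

  step 4 ⇒ step 5: ACAACACBCAACACAACAACACAACACBCAACACA ⇒ AC·A·AC·AC·A·AC·A·CBC·A·AC·AC·A·AC·A·AC·AC·A·AC·AC·A·AC·A·AC·AC·A·AC·A·CBC·A·AC·AC·A·AC·A·AC
    A ↦ AC
    B ↦ CBC
    C ↦ A

A->AC, B->CBC, C->A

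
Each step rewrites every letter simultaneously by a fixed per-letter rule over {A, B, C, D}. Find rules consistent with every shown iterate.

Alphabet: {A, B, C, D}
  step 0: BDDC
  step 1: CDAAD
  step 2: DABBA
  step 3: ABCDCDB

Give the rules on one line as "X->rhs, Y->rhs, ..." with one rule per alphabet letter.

  step 2 ⇒ step 3: DABBA ⇒ A·B·CD·CD·B
    A ↦ B
    B ↦ CD
    D ↦ A
  step 0 ⇒ step 1: BDDC ⇒ CD·A·A·D
    C ↦ D

A->B, B->CD, C->D, D->A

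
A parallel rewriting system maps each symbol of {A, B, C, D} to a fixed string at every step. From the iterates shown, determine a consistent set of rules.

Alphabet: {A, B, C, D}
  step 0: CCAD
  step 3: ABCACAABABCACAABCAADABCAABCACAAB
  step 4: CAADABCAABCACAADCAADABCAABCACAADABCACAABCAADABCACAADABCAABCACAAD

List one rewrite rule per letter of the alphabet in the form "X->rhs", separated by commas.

A->CA, B->AD, C->AB, D->AB

  step 3 ⇒ step 4: ABCACAABABCACAABCAADABCAABCACAAB ⇒ CA·AD·AB·CA·AB·CA·CA·AD·CA·AD·AB·CA·AB·CA·CA·AD·AB·CA·CA·AB·CA·AD·AB·CA·CA·AD·AB·CA·AB·CA·CA·AD
    A ↦ CA
    B ↦ AD
    C ↦ AB
    D ↦ AB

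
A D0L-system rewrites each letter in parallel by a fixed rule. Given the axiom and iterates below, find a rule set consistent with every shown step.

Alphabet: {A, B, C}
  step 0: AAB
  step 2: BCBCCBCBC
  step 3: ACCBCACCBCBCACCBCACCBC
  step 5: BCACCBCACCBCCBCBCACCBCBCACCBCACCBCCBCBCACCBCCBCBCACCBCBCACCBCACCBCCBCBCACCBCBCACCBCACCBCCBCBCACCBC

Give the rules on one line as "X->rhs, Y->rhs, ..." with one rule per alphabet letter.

  step 2 ⇒ step 3: BCBCCBCBC ⇒ ACC·BC·ACC·BC·BC·ACC·BC·ACC·BC
    B ↦ ACC
    C ↦ BC
    A ↦ C  (constrained at step 0)

A->C, B->ACC, C->BC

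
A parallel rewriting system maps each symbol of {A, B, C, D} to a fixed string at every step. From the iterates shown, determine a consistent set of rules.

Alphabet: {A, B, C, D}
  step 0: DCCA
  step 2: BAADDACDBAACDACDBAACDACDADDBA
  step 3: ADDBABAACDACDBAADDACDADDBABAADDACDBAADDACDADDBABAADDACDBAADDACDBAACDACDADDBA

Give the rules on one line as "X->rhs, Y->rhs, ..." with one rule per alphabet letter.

  step 2 ⇒ step 3: BAADDACDBAACDACDBAACDACDADDBA ⇒ ADD·BA·BA·ACD·ACD·BA·ADD·ACD·ADD·BA·BA·ADD·ACD·BA·ADD·ACD·ADD·BA·BA·ADD·ACD·BA·ADD·ACD·BA·ACD·ACD·ADD·BA
    A ↦ BA
    B ↦ ADD
    C ↦ ADD
    D ↦ ACD

A->BA, B->ADD, C->ADD, D->ACD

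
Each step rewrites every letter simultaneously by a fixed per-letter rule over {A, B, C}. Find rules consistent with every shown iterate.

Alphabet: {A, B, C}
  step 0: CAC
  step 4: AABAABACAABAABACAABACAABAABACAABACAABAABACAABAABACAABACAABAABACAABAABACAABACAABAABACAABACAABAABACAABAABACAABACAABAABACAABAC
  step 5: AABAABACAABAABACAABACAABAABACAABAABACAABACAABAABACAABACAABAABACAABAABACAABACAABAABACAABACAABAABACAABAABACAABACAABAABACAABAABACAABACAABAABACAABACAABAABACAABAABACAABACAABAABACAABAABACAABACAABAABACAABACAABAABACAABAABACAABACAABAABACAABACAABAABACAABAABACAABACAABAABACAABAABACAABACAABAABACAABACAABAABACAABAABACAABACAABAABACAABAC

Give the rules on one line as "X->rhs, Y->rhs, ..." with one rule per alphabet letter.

  step 4 ⇒ step 5: AABAABACAABAABACAABACAABAABACAABACAABAABACAABAABACAABACAABAABACAABAABACAABACAABAABACAABACAABAABACAABAABACAABACAABAABACAABAC ⇒ AAB·AAB·AC·AAB·AAB·AC·AAB·AC·AAB·AAB·AC·AAB·AAB·AC·AAB·AC·AAB·AAB·AC·AAB·AC·AAB·AAB·AC·AAB·AAB·AC·AAB·AC·AAB·AAB·AC·AAB·AC·AAB·AAB·AC·AAB·AAB·AC·AAB·AC·AAB·AAB·AC·AAB·AAB·AC·AAB·AC·AAB·AAB·AC·AAB·AC·AAB·AAB·AC·AAB·AAB·AC·AAB·AC·AAB·AAB·AC·AAB·AAB·AC·AAB·AC·AAB·AAB·AC·AAB·AC·AAB·AAB·AC·AAB·AAB·AC·AAB·AC·AAB·AAB·AC·AAB·AC·AAB·AAB·AC·AAB·AAB·AC·AAB·AC·AAB·AAB·AC·AAB·AAB·AC·AAB·AC·AAB·AAB·AC·AAB·AC·AAB·AAB·AC·AAB·AAB·AC·AAB·AC·AAB·AAB·AC·AAB·AC
    A ↦ AAB
    B ↦ AC
    C ↦ AC

A->AAB, B->AC, C->AC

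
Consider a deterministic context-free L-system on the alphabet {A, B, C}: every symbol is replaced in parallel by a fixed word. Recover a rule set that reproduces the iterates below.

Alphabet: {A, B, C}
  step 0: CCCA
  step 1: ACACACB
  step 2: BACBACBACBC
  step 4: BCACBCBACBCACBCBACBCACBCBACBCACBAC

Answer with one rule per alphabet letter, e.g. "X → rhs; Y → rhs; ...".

  step 1 ⇒ step 2: ACACACB ⇒ B·AC·B·AC·B·AC·BC
    A ↦ B
    B ↦ BC
    C ↦ AC

A->B, B->BC, C->AC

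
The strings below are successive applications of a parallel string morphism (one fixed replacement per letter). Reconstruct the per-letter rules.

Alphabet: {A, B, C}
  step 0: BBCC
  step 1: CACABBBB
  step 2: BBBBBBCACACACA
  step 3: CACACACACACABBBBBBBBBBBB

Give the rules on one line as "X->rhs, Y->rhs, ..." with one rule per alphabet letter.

A->B, B->CA, C->BB

  step 2 ⇒ step 3: BBBBBBCACACACA ⇒ CA·CA·CA·CA·CA·CA·BB·B·BB·B·BB·B·BB·B
    A ↦ B
    B ↦ CA
    C ↦ BB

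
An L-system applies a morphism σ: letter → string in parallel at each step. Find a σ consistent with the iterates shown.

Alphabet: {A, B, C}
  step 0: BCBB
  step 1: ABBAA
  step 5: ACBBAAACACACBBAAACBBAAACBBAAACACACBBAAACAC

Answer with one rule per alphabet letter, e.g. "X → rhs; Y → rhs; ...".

  step 0 ⇒ step 1: BCBB ⇒ A·BB·A·A
    B ↦ A
    C ↦ BB
    A ↦ AC  (constrained at step 1)

A->AC, B->A, C->BB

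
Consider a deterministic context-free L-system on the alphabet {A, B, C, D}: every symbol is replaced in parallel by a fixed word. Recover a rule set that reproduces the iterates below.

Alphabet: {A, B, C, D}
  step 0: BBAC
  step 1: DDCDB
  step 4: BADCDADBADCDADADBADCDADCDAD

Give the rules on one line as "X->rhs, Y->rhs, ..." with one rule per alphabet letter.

A->CD, B->D, C->B, D->AD

  step 0 ⇒ step 1: BBAC ⇒ D·D·CD·B
    A ↦ CD
    B ↦ D
    C ↦ B
    D ↦ AD  (constrained at step 1)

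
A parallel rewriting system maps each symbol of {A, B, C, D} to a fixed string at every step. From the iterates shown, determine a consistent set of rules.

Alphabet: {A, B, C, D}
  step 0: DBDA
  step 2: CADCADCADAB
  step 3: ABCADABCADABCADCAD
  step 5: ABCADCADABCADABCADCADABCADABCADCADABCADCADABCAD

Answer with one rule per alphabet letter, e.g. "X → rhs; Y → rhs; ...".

  step 2 ⇒ step 3: CADCADCADAB ⇒ AB·C·AD·AB·C·AD·AB·C·AD·C·AD
    A ↦ C
    B ↦ AD
    C ↦ AB
    D ↦ AD

A->C, B->AD, C->AB, D->AD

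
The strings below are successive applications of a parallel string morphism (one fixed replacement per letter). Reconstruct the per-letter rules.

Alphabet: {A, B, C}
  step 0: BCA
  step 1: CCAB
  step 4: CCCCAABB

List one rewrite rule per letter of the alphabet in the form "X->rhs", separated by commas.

  step 0 ⇒ step 1: BCA ⇒ CC·A·B
    A ↦ B
    B ↦ CC
    C ↦ A

A->B, B->CC, C->A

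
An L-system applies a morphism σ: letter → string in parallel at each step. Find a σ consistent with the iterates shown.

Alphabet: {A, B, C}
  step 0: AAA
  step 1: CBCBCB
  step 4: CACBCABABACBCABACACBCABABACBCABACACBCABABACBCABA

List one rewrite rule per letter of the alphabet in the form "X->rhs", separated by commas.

  step 0 ⇒ step 1: AAA ⇒ CB·CB·CB
    A ↦ CB
    B ↦ BA  (constrained at step 1)
    C ↦ CA  (constrained at step 1)

A->CB, B->BA, C->CA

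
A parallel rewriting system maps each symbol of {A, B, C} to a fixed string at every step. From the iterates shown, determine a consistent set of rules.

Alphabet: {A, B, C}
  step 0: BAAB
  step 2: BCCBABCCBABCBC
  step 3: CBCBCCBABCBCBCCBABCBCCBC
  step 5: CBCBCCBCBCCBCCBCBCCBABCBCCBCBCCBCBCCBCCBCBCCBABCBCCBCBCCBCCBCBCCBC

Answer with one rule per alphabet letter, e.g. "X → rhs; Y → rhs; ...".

A->BAB, B->C, C->BC

  step 2 ⇒ step 3: BCCBABCCBABCBC ⇒ C·BC·BC·C·BAB·C·BC·BC·C·BAB·C·BC·C·BC
    A ↦ BAB
    B ↦ C
    C ↦ BC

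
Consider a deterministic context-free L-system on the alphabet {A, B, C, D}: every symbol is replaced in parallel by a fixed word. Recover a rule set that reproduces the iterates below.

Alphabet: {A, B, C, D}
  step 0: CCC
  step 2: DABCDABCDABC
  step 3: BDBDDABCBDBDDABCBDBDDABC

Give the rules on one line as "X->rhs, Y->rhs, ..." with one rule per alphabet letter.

  step 2 ⇒ step 3: DABCDABCDABC ⇒ BD·BD·DA·BC·BD·BD·DA·BC·BD·BD·DA·BC
    A ↦ BD
    B ↦ DA
    C ↦ BC
    D ↦ BD

A->BD, B->DA, C->BC, D->BD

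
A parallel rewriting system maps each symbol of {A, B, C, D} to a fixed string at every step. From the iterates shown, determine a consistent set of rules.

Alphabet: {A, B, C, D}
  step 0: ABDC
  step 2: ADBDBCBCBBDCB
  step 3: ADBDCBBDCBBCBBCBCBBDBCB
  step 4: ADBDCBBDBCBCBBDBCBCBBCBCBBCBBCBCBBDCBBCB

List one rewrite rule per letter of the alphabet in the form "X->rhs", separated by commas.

  step 3 ⇒ step 4: ADBDCBBDCBBCBBCBCBBDBCB ⇒ AD·BD·CB·BD·B·CB·CB·BD·B·CB·CB·B·CB·CB·B·CB·B·CB·CB·BD·CB·B·CB
    A ↦ AD
    B ↦ CB
    C ↦ B
    D ↦ BD

A->AD, B->CB, C->B, D->BD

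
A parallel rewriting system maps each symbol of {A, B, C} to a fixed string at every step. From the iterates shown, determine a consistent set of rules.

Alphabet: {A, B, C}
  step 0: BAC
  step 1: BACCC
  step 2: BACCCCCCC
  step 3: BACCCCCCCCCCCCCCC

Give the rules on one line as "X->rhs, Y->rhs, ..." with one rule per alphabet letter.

  step 2 ⇒ step 3: BACCCCCCC ⇒ BA·C·CC·CC·CC·CC·CC·CC·CC
    A ↦ C
    B ↦ BA
    C ↦ CC

A->C, B->BA, C->CC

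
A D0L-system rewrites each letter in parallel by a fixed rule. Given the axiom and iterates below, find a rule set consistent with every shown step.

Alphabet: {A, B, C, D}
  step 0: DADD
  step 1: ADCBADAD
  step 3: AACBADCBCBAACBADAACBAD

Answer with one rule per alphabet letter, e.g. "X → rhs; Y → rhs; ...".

A->CB, B->A, C->A, D->AD

  step 0 ⇒ step 1: DADD ⇒ AD·CB·AD·AD
    A ↦ CB
    D ↦ AD
    B ↦ A  (constrained at step 1)
    C ↦ A  (constrained at step 1)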